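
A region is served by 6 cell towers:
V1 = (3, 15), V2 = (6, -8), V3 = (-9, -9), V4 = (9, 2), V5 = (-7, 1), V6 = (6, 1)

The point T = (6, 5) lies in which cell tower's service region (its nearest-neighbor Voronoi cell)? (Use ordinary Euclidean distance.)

V6

Compare squared distances (the ordering matches that of the actual distances):
|TV1|² = (6−3)² + (5−15)² = 9 + 100 = 109
|TV2|² = (6−6)² + (5−(-8))² = 0 + 169 = 169
|TV3|² = (6−(-9))² + (5−(-9))² = 225 + 196 = 421
|TV4|² = (6−9)² + (5−2)² = 9 + 9 = 18
|TV5|² = (6−(-7))² + (5−1)² = 169 + 16 = 185
|TV6|² = (6−6)² + (5−1)² = 0 + 16 = 16
Minimum is at V6.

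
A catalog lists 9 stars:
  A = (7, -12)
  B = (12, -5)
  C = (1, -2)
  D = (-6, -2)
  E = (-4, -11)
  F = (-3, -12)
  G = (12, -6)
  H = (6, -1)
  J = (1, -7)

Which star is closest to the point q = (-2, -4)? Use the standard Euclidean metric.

C

Compare squared distances (the ordering matches that of the actual distances):
|qA|² = 81 + 64 = 145
|qB|² = 196 + 1 = 197
|qC|² = 9 + 4 = 13
|qD|² = 16 + 4 = 20
|qE|² = 4 + 49 = 53
|qF|² = 1 + 64 = 65
|qG|² = 196 + 4 = 200
|qH|² = 64 + 9 = 73
|qJ|² = 9 + 9 = 18
C is nearest.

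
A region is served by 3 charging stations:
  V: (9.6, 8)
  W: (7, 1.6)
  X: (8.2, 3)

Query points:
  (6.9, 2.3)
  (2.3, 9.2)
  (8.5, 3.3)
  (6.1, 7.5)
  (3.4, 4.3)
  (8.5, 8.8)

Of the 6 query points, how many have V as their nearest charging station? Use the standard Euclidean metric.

(6.9, 2.3) — d² to each: V:39.78, W:0.5, X:2.18 → nearest is W
(2.3, 9.2) — d² to each: V:54.73, W:79.85, X:73.25 → nearest is V
(8.5, 3.3) — d² to each: V:23.3, W:5.14, X:0.18 → nearest is X
(6.1, 7.5) — d² to each: V:12.5, W:35.62, X:24.66 → nearest is V
(3.4, 4.3) — d² to each: V:52.13, W:20.25, X:24.73 → nearest is W
(8.5, 8.8) — d² to each: V:1.85, W:54.09, X:33.73 → nearest is V
3 of the 6 points have V as nearest.

3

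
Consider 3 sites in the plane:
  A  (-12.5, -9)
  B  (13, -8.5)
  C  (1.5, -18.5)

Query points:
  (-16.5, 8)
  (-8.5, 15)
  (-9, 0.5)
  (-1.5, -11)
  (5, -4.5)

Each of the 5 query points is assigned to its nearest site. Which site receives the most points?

A

(-16.5, 8) — d² to each: A:305, B:1142.5, C:1026.25 → nearest is A
(-8.5, 15) — d² to each: A:592, B:1014.5, C:1222.25 → nearest is A
(-9, 0.5) — d² to each: A:102.5, B:565, C:471.25 → nearest is A
(-1.5, -11) — d² to each: A:125, B:216.5, C:65.25 → nearest is C
(5, -4.5) — d² to each: A:326.5, B:80, C:208.25 → nearest is B
Tally — A:3, B:1, C:1. A captures the most (3).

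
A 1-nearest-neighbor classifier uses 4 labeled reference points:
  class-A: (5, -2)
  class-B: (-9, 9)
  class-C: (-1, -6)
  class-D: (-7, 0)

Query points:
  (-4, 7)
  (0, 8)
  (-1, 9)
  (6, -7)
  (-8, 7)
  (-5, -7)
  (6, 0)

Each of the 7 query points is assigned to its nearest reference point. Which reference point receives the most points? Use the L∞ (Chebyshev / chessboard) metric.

(-4, 7) — d to each: class-A:9, class-B:5, class-C:13, class-D:7 → nearest is class-B
(0, 8) — d to each: class-A:10, class-B:9, class-C:14, class-D:8 → nearest is class-D
(-1, 9) — d to each: class-A:11, class-B:8, class-C:15, class-D:9 → nearest is class-B
(6, -7) — d to each: class-A:5, class-B:16, class-C:7, class-D:13 → nearest is class-A
(-8, 7) — d to each: class-A:13, class-B:2, class-C:13, class-D:7 → nearest is class-B
(-5, -7) — d to each: class-A:10, class-B:16, class-C:4, class-D:7 → nearest is class-C
(6, 0) — d to each: class-A:2, class-B:15, class-C:7, class-D:13 → nearest is class-A
Tally — class-A:2, class-B:3, class-C:1, class-D:1. class-B captures the most (3).

class-B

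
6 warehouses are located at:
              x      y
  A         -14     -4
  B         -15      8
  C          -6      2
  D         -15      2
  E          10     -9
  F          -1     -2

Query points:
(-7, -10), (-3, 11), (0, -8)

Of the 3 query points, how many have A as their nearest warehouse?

1

(-7, -10) — d² to each: A:85, B:388, C:145, D:208, E:290, F:100 → nearest is A
(-3, 11) — d² to each: A:346, B:153, C:90, D:225, E:569, F:173 → nearest is C
(0, -8) — d² to each: A:212, B:481, C:136, D:325, E:101, F:37 → nearest is F
1 of the 3 points has A as nearest.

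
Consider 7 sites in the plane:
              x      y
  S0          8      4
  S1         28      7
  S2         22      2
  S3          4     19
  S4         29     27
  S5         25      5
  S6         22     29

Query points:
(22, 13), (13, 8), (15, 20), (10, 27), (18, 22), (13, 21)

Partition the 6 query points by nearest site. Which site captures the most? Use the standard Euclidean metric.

(22, 13) — d² to each: S0:277, S1:72, S2:121, S3:360, S4:245, S5:73, S6:256 → nearest is S1
(13, 8) — d² to each: S0:41, S1:226, S2:117, S3:202, S4:617, S5:153, S6:522 → nearest is S0
(15, 20) — d² to each: S0:305, S1:338, S2:373, S3:122, S4:245, S5:325, S6:130 → nearest is S3
(10, 27) — d² to each: S0:533, S1:724, S2:769, S3:100, S4:361, S5:709, S6:148 → nearest is S3
(18, 22) — d² to each: S0:424, S1:325, S2:416, S3:205, S4:146, S5:338, S6:65 → nearest is S6
(13, 21) — d² to each: S0:314, S1:421, S2:442, S3:85, S4:292, S5:400, S6:145 → nearest is S3
Tally — S0:1, S1:1, S3:3, S6:1. S3 captures the most (3).

S3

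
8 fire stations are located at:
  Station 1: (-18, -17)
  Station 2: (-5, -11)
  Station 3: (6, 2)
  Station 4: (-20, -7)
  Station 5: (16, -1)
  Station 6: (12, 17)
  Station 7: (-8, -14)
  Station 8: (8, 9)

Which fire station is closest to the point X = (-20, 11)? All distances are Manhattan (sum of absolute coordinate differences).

d(X, Station 1) = 2 + 28 = 30
d(X, Station 2) = 15 + 22 = 37
d(X, Station 3) = 26 + 9 = 35
d(X, Station 4) = 0 + 18 = 18
d(X, Station 5) = 36 + 12 = 48
d(X, Station 6) = 32 + 6 = 38
d(X, Station 7) = 12 + 25 = 37
d(X, Station 8) = 28 + 2 = 30
Station 4 is nearest.

Station 4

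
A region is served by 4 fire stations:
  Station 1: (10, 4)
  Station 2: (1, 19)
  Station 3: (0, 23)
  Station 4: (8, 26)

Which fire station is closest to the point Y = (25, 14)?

Since √ is increasing, it suffices to compare squared distances:
d²(Y, Station 1) = (25−10)² + (14−4)² = 225 + 100 = 325
d²(Y, Station 2) = (25−1)² + (14−19)² = 576 + 25 = 601
d²(Y, Station 3) = (25−0)² + (14−23)² = 625 + 81 = 706
d²(Y, Station 4) = (25−8)² + (14−26)² = 289 + 144 = 433
Minimum is at Station 1.

Station 1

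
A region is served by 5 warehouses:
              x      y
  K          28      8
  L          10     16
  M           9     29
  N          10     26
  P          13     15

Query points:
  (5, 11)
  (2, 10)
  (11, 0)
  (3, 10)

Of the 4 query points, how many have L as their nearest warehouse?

3

(5, 11) — d² to each: K:538, L:50, M:340, N:250, P:80 → nearest is L
(2, 10) — d² to each: K:680, L:100, M:410, N:320, P:146 → nearest is L
(11, 0) — d² to each: K:353, L:257, M:845, N:677, P:229 → nearest is P
(3, 10) — d² to each: K:629, L:85, M:397, N:305, P:125 → nearest is L
3 of the 4 points have L as nearest.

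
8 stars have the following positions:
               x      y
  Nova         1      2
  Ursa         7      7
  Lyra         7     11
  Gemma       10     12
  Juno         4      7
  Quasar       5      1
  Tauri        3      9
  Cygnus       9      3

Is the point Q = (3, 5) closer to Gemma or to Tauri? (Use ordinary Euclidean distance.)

Compare squared distances:
d²(Q, Gemma) = (3−10)² + (5−12)² = 49 + 49 = 98
d²(Q, Tauri) = (3−3)² + (5−9)² = 0 + 16 = 16
98 > 16, so Tauri is closer.

Tauri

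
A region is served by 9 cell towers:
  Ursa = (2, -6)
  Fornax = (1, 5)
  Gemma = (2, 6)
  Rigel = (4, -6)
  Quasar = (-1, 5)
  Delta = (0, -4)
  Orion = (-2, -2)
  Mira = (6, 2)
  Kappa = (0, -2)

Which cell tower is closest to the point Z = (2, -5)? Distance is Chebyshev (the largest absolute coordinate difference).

Ursa

d(Z, Ursa) = max(0, 1) = 1
d(Z, Fornax) = max(1, 10) = 10
d(Z, Gemma) = max(0, 11) = 11
d(Z, Rigel) = max(2, 1) = 2
d(Z, Quasar) = max(3, 10) = 10
d(Z, Delta) = max(2, 1) = 2
d(Z, Orion) = max(4, 3) = 4
d(Z, Mira) = max(4, 7) = 7
d(Z, Kappa) = max(2, 3) = 3
Ursa is nearest.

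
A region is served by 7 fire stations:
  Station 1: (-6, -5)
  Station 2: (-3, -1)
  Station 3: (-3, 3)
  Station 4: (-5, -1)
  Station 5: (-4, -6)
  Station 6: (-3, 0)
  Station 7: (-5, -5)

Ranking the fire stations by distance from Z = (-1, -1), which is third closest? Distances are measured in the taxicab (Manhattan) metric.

d(Z, Station 1) = |-1−(-6)| + |-1−(-5)| = 5 + 4 = 9
d(Z, Station 2) = |-1−(-3)| + |-1−(-1)| = 2 + 0 = 2
d(Z, Station 3) = |-1−(-3)| + |-1−3| = 2 + 4 = 6
d(Z, Station 4) = |-1−(-5)| + |-1−(-1)| = 4 + 0 = 4
d(Z, Station 5) = |-1−(-4)| + |-1−(-6)| = 3 + 5 = 8
d(Z, Station 6) = |-1−(-3)| + |-1−0| = 2 + 1 = 3
d(Z, Station 7) = |-1−(-5)| + |-1−(-5)| = 4 + 4 = 8
Sorted ascending: Station 2, Station 6, Station 4, Station 3, … — the third-nearest is Station 4.

Station 4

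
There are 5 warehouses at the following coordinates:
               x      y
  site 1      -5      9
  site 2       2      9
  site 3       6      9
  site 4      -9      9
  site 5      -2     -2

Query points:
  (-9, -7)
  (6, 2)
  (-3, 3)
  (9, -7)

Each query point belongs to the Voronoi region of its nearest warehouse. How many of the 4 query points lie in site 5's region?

(-9, -7) — d² to each: site 1:272, site 2:377, site 3:481, site 4:256, site 5:74 → nearest is site 5
(6, 2) — d² to each: site 1:170, site 2:65, site 3:49, site 4:274, site 5:80 → nearest is site 3
(-3, 3) — d² to each: site 1:40, site 2:61, site 3:117, site 4:72, site 5:26 → nearest is site 5
(9, -7) — d² to each: site 1:452, site 2:305, site 3:265, site 4:580, site 5:146 → nearest is site 5
3 of the 4 points have site 5 as nearest.

3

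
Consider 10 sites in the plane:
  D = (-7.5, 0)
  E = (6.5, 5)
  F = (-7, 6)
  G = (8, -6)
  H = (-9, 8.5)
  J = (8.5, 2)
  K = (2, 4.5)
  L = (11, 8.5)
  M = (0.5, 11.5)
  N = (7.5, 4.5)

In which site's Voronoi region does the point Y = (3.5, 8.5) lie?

Compare squared distances (the ordering matches that of the actual distances):
|YD|² = (3.5−(-7.5))² + (8.5−0)² = 121 + 72.25 = 193.25
|YE|² = (3.5−6.5)² + (8.5−5)² = 9 + 12.25 = 21.25
|YF|² = (3.5−(-7))² + (8.5−6)² = 110.25 + 6.25 = 116.5
|YG|² = (3.5−8)² + (8.5−(-6))² = 20.25 + 210.25 = 230.5
|YH|² = (3.5−(-9))² + (8.5−8.5)² = 156.25 + 0 = 156.25
|YJ|² = (3.5−8.5)² + (8.5−2)² = 25 + 42.25 = 67.25
|YK|² = (3.5−2)² + (8.5−4.5)² = 2.25 + 16 = 18.25
|YL|² = (3.5−11)² + (8.5−8.5)² = 56.25 + 0 = 56.25
|YM|² = (3.5−0.5)² + (8.5−11.5)² = 9 + 9 = 18
|YN|² = (3.5−7.5)² + (8.5−4.5)² = 16 + 16 = 32
The smallest is to M, so Y lies in the Voronoi region of M.

M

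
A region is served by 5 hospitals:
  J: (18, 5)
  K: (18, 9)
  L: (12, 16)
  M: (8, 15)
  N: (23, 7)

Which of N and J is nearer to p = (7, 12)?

Compare squared distances:
|pN|² = (7−23)² + (12−7)² = 256 + 25 = 281
|pJ|² = (7−18)² + (12−5)² = 121 + 49 = 170
281 > 170, so J is closer.

J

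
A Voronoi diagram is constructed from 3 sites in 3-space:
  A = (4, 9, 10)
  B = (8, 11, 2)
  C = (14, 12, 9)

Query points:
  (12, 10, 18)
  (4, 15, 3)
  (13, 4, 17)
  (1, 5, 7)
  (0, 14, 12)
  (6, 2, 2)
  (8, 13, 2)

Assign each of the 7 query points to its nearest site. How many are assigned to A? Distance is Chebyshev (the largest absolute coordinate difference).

(12, 10, 18) — d to each: A:8, B:16, C:9 → nearest is A
(4, 15, 3) — d to each: A:7, B:4, C:10 → nearest is B
(13, 4, 17) — d to each: A:9, B:15, C:8 → nearest is C
(1, 5, 7) — d to each: A:4, B:7, C:13 → nearest is A
(0, 14, 12) — d to each: A:5, B:10, C:14 → nearest is A
(6, 2, 2) — d to each: A:8, B:9, C:10 → nearest is A
(8, 13, 2) — d to each: A:8, B:2, C:7 → nearest is B
4 of the 7 points have A as nearest.

4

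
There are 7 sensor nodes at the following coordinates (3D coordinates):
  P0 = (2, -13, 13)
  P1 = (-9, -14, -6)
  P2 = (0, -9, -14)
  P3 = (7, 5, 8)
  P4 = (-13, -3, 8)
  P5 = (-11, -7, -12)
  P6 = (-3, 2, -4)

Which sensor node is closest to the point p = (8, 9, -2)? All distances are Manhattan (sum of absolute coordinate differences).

P3

d(p,P0) = 6 + 22 + 15 = 43
d(p,P1) = 17 + 23 + 4 = 44
d(p,P2) = 8 + 18 + 12 = 38
d(p,P3) = 1 + 4 + 10 = 15
d(p,P4) = 21 + 12 + 10 = 43
d(p,P5) = 19 + 16 + 10 = 45
d(p,P6) = 11 + 7 + 2 = 20
The smallest is to P3, so p lies in the Voronoi region of P3.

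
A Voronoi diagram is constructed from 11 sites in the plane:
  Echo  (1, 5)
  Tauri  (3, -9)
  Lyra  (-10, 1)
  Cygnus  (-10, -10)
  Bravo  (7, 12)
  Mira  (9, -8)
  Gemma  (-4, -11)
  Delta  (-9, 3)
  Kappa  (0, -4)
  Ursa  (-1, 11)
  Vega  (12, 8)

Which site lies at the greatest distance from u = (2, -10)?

Bravo

Compare squared distances (the ordering matches that of the actual distances):
d²(u, Echo) = 1 + 225 = 226
d²(u, Tauri) = 1 + 1 = 2
d²(u, Lyra) = 144 + 121 = 265
d²(u, Cygnus) = 144 + 0 = 144
d²(u, Bravo) = 25 + 484 = 509
d²(u, Mira) = 49 + 4 = 53
d²(u, Gemma) = 36 + 1 = 37
d²(u, Delta) = 121 + 169 = 290
d²(u, Kappa) = 4 + 36 = 40
d²(u, Ursa) = 9 + 441 = 450
d²(u, Vega) = 100 + 324 = 424
The largest is to Bravo.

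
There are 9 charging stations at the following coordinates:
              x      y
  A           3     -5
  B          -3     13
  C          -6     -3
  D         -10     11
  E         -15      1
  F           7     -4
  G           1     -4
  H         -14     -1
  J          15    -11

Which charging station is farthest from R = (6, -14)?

Squared Euclidean distances:
|RA|² = 9 + 81 = 90
|RB|² = 81 + 729 = 810
|RC|² = 144 + 121 = 265
|RD|² = 256 + 625 = 881
|RE|² = 441 + 225 = 666
|RF|² = 1 + 100 = 101
|RG|² = 25 + 100 = 125
|RH|² = 400 + 169 = 569
|RJ|² = 81 + 9 = 90
The largest is to D.

D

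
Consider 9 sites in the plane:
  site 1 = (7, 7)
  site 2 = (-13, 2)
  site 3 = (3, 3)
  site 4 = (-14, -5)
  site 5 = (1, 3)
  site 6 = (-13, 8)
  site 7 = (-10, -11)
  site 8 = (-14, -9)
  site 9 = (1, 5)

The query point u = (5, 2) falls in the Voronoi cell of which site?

site 3

Squared Euclidean distances:
d²(u, site 1) = (5−7)² + (2−7)² = 4 + 25 = 29
d²(u, site 2) = (5−(-13))² + (2−2)² = 324 + 0 = 324
d²(u, site 3) = (5−3)² + (2−3)² = 4 + 1 = 5
d²(u, site 4) = (5−(-14))² + (2−(-5))² = 361 + 49 = 410
d²(u, site 5) = (5−1)² + (2−3)² = 16 + 1 = 17
d²(u, site 6) = (5−(-13))² + (2−8)² = 324 + 36 = 360
d²(u, site 7) = (5−(-10))² + (2−(-11))² = 225 + 169 = 394
d²(u, site 8) = (5−(-14))² + (2−(-9))² = 361 + 121 = 482
d²(u, site 9) = (5−1)² + (2−5)² = 16 + 9 = 25
Minimum is at site 3.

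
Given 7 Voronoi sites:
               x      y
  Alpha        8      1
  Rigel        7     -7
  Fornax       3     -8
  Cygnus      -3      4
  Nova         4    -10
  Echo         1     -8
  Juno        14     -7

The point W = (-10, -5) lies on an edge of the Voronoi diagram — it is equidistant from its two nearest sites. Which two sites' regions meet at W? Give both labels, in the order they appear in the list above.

Squared distances from W to each site:
d²(W, Alpha) = (-10−8)² + (-5−1)² = 324 + 36 = 360
d²(W, Rigel) = (-10−7)² + (-5−(-7))² = 289 + 4 = 293
d²(W, Fornax) = (-10−3)² + (-5−(-8))² = 169 + 9 = 178
d²(W, Cygnus) = (-10−(-3))² + (-5−4)² = 49 + 81 = 130
d²(W, Nova) = (-10−4)² + (-5−(-10))² = 196 + 25 = 221
d²(W, Echo) = (-10−1)² + (-5−(-8))² = 121 + 9 = 130
d²(W, Juno) = (-10−14)² + (-5−(-7))² = 576 + 4 = 580
W is equidistant from Cygnus and Echo (both at squared distance 130), and every other site is strictly farther — so W lies on the Cygnus–Echo Voronoi edge.

Cygnus and Echo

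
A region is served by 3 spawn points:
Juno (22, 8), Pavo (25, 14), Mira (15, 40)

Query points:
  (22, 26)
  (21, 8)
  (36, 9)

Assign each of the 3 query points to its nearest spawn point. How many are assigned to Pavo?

2

(22, 26) — d² to each: Juno:324, Pavo:153, Mira:245 → nearest is Pavo
(21, 8) — d² to each: Juno:1, Pavo:52, Mira:1060 → nearest is Juno
(36, 9) — d² to each: Juno:197, Pavo:146, Mira:1402 → nearest is Pavo
2 of the 3 points have Pavo as nearest.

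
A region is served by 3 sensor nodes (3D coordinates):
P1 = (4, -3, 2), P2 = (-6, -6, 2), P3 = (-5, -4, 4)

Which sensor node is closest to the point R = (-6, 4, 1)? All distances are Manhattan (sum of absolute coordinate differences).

d(R,P1) = 10 + 7 + 1 = 18
d(R,P2) = 0 + 10 + 1 = 11
d(R,P3) = 1 + 8 + 3 = 12
P2 is nearest.

P2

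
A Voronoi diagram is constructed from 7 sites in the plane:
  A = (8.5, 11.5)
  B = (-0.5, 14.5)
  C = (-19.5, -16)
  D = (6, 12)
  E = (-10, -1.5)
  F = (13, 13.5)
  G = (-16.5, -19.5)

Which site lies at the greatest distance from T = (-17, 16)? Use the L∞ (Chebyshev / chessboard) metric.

G

d(T,A) = max(25.5, 4.5) = 25.5
d(T,B) = max(16.5, 1.5) = 16.5
d(T,C) = max(2.5, 32) = 32
d(T,D) = max(23, 4) = 23
d(T,E) = max(7, 17.5) = 17.5
d(T,F) = max(30, 2.5) = 30
d(T,G) = max(0.5, 35.5) = 35.5
The largest is to G.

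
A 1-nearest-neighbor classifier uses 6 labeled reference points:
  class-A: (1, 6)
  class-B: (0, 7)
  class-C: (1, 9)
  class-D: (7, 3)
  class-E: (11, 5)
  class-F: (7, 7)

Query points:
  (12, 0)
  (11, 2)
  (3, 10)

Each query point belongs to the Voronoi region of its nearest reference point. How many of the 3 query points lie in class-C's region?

(12, 0) — d² to each: class-A:157, class-B:193, class-C:202, class-D:34, class-E:26, class-F:74 → nearest is class-E
(11, 2) — d² to each: class-A:116, class-B:146, class-C:149, class-D:17, class-E:9, class-F:41 → nearest is class-E
(3, 10) — d² to each: class-A:20, class-B:18, class-C:5, class-D:65, class-E:89, class-F:25 → nearest is class-C
1 of the 3 points has class-C as nearest.

1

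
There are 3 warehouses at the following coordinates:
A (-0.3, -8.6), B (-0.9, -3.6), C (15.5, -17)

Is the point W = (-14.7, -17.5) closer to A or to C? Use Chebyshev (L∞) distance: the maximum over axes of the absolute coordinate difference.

A

d(W,A) = max(14.4, 8.9) = 14.4
d(W,C) = max(30.2, 0.5) = 30.2
14.4 < 30.2, so A is closer.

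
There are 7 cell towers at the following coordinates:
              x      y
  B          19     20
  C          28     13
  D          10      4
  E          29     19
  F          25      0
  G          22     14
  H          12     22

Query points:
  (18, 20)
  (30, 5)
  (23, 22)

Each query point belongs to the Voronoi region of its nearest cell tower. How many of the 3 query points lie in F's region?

(18, 20) — d² to each: B:1, C:149, D:320, E:122, F:449, G:52, H:40 → nearest is B
(30, 5) — d² to each: B:346, C:68, D:401, E:197, F:50, G:145, H:613 → nearest is F
(23, 22) — d² to each: B:20, C:106, D:493, E:45, F:488, G:65, H:121 → nearest is B
1 of the 3 points has F as nearest.

1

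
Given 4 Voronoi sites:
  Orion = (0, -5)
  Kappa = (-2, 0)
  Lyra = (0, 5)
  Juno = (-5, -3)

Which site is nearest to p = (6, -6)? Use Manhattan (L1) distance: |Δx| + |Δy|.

d(p, Orion) = |6−0| + |-6−(-5)| = 6 + 1 = 7
d(p, Kappa) = |6−(-2)| + |-6−0| = 8 + 6 = 14
d(p, Lyra) = |6−0| + |-6−5| = 6 + 11 = 17
d(p, Juno) = |6−(-5)| + |-6−(-3)| = 11 + 3 = 14
The smallest is to Orion, so p lies in the Voronoi region of Orion.

Orion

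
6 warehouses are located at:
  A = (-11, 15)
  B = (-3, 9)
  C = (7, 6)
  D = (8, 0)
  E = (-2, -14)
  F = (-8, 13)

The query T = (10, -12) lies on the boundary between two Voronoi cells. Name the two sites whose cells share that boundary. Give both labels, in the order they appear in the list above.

Squared distances from T to each site:
|TA|² = (10−(-11))² + (-12−15)² = 441 + 729 = 1170
|TB|² = (10−(-3))² + (-12−9)² = 169 + 441 = 610
|TC|² = (10−7)² + (-12−6)² = 9 + 324 = 333
|TD|² = (10−8)² + (-12−0)² = 4 + 144 = 148
|TE|² = (10−(-2))² + (-12−(-14))² = 144 + 4 = 148
|TF|² = (10−(-8))² + (-12−13)² = 324 + 625 = 949
T is equidistant from D and E (both at squared distance 148), and every other site is strictly farther — so T lies on the D–E Voronoi edge.

D and E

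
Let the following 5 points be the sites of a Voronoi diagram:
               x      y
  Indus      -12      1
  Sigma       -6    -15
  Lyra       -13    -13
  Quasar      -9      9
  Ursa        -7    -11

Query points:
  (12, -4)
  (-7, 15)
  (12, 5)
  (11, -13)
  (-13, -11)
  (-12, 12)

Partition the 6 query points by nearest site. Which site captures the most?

(12, -4) — d² to each: Indus:601, Sigma:445, Lyra:706, Quasar:610, Ursa:410 → nearest is Ursa
(-7, 15) — d² to each: Indus:221, Sigma:901, Lyra:820, Quasar:40, Ursa:676 → nearest is Quasar
(12, 5) — d² to each: Indus:592, Sigma:724, Lyra:949, Quasar:457, Ursa:617 → nearest is Quasar
(11, -13) — d² to each: Indus:725, Sigma:293, Lyra:576, Quasar:884, Ursa:328 → nearest is Sigma
(-13, -11) — d² to each: Indus:145, Sigma:65, Lyra:4, Quasar:416, Ursa:36 → nearest is Lyra
(-12, 12) — d² to each: Indus:121, Sigma:765, Lyra:626, Quasar:18, Ursa:554 → nearest is Quasar
Tally — Sigma:1, Lyra:1, Quasar:3, Ursa:1. Quasar captures the most (3).

Quasar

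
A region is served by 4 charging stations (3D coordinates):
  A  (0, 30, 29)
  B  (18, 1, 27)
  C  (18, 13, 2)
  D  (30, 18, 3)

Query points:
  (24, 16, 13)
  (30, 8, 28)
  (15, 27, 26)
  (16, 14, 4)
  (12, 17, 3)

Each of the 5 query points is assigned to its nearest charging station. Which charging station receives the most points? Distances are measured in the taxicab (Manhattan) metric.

(24, 16, 13) — d to each: A:54, B:35, C:20, D:18 → nearest is D
(30, 8, 28) — d to each: A:53, B:20, C:43, D:35 → nearest is B
(15, 27, 26) — d to each: A:21, B:30, C:41, D:47 → nearest is A
(16, 14, 4) — d to each: A:57, B:38, C:5, D:19 → nearest is C
(12, 17, 3) — d to each: A:51, B:46, C:11, D:19 → nearest is C
Tally — A:1, B:1, C:2, D:1. C captures the most (2).

C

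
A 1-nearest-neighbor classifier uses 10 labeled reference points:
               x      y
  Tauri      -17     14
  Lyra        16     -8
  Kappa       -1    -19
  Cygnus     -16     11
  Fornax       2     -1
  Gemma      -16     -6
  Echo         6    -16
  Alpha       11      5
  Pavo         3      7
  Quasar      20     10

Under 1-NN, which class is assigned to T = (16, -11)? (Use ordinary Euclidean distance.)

Lyra

Since √ is increasing, it suffices to compare squared distances:
d²(T, Tauri) = (16−(-17))² + (-11−14)² = 1089 + 625 = 1714
d²(T, Lyra) = (16−16)² + (-11−(-8))² = 0 + 9 = 9
d²(T, Kappa) = (16−(-1))² + (-11−(-19))² = 289 + 64 = 353
d²(T, Cygnus) = (16−(-16))² + (-11−11)² = 1024 + 484 = 1508
d²(T, Fornax) = (16−2)² + (-11−(-1))² = 196 + 100 = 296
d²(T, Gemma) = (16−(-16))² + (-11−(-6))² = 1024 + 25 = 1049
d²(T, Echo) = (16−6)² + (-11−(-16))² = 100 + 25 = 125
d²(T, Alpha) = (16−11)² + (-11−5)² = 25 + 256 = 281
d²(T, Pavo) = (16−3)² + (-11−7)² = 169 + 324 = 493
d²(T, Quasar) = (16−20)² + (-11−10)² = 16 + 441 = 457
Minimum is at Lyra.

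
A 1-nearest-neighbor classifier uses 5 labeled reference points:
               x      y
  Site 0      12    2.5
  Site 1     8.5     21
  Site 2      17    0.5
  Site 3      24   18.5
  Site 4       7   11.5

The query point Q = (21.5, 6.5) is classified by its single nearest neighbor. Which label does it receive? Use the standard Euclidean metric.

Site 2

Squared Euclidean distances:
d²(Q, Site 0) = (21.5−12)² + (6.5−2.5)² = 90.25 + 16 = 106.25
d²(Q, Site 1) = (21.5−8.5)² + (6.5−21)² = 169 + 210.25 = 379.25
d²(Q, Site 2) = (21.5−17)² + (6.5−0.5)² = 20.25 + 36 = 56.25
d²(Q, Site 3) = (21.5−24)² + (6.5−18.5)² = 6.25 + 144 = 150.25
d²(Q, Site 4) = (21.5−7)² + (6.5−11.5)² = 210.25 + 25 = 235.25
Minimum is at Site 2.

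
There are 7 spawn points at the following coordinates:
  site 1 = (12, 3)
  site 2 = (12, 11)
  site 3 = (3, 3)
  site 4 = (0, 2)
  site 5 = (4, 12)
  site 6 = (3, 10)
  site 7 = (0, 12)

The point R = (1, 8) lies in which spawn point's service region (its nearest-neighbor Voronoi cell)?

site 6

Squared Euclidean distances:
d²(R, site 1) = (1−12)² + (8−3)² = 121 + 25 = 146
d²(R, site 2) = (1−12)² + (8−11)² = 121 + 9 = 130
d²(R, site 3) = (1−3)² + (8−3)² = 4 + 25 = 29
d²(R, site 4) = (1−0)² + (8−2)² = 1 + 36 = 37
d²(R, site 5) = (1−4)² + (8−12)² = 9 + 16 = 25
d²(R, site 6) = (1−3)² + (8−10)² = 4 + 4 = 8
d²(R, site 7) = (1−0)² + (8−12)² = 1 + 16 = 17
The smallest is to site 6, so R lies in the Voronoi region of site 6.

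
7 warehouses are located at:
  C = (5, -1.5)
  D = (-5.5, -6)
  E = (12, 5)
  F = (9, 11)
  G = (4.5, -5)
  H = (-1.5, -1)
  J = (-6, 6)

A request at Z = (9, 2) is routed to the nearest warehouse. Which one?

Squared Euclidean distances:
|ZC|² = (9−5)² + (2−(-1.5))² = 16 + 12.25 = 28.25
|ZD|² = (9−(-5.5))² + (2−(-6))² = 210.25 + 64 = 274.25
|ZE|² = (9−12)² + (2−5)² = 9 + 9 = 18
|ZF|² = (9−9)² + (2−11)² = 0 + 81 = 81
|ZG|² = (9−4.5)² + (2−(-5))² = 20.25 + 49 = 69.25
|ZH|² = (9−(-1.5))² + (2−(-1))² = 110.25 + 9 = 119.25
|ZJ|² = (9−(-6))² + (2−6)² = 225 + 16 = 241
E is nearest.

E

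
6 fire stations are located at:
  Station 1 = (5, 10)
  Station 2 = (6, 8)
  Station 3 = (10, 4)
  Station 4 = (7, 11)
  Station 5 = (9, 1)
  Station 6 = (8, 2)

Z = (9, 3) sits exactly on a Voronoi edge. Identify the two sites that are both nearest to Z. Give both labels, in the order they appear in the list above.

Station 3 and Station 6

Squared distances from Z to each site:
d²(Z, Station 1) = 16 + 49 = 65
d²(Z, Station 2) = 9 + 25 = 34
d²(Z, Station 3) = 1 + 1 = 2
d²(Z, Station 4) = 4 + 64 = 68
d²(Z, Station 5) = 0 + 4 = 4
d²(Z, Station 6) = 1 + 1 = 2
Z is equidistant from Station 3 and Station 6 (both at squared distance 2), and every other site is strictly farther — so Z lies on the Station 3–Station 6 Voronoi edge.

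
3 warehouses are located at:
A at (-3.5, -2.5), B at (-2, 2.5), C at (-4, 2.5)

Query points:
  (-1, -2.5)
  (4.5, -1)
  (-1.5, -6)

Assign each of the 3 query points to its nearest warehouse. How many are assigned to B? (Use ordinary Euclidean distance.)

(-1, -2.5) — d² to each: A:6.25, B:26, C:34 → nearest is A
(4.5, -1) — d² to each: A:66.25, B:54.5, C:84.5 → nearest is B
(-1.5, -6) — d² to each: A:16.25, B:72.5, C:78.5 → nearest is A
1 of the 3 points has B as nearest.

1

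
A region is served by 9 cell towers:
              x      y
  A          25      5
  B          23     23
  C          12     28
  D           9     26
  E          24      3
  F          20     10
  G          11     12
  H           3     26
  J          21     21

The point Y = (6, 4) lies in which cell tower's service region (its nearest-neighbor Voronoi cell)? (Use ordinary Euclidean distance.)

G

Squared Euclidean distances:
|YA|² = 361 + 1 = 362
|YB|² = 289 + 361 = 650
|YC|² = 36 + 576 = 612
|YD|² = 9 + 484 = 493
|YE|² = 324 + 1 = 325
|YF|² = 196 + 36 = 232
|YG|² = 25 + 64 = 89
|YH|² = 9 + 484 = 493
|YJ|² = 225 + 289 = 514
The smallest is to G, so Y lies in the Voronoi region of G.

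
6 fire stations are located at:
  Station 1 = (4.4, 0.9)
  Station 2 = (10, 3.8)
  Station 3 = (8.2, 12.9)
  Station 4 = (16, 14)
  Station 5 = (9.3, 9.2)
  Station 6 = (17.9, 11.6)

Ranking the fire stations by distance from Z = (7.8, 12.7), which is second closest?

Compare squared distances (the ordering matches that of the actual distances):
d²(Z, Station 1) = (7.8−4.4)² + (12.7−0.9)² = 11.56 + 139.24 = 150.8
d²(Z, Station 2) = (7.8−10)² + (12.7−3.8)² = 4.84 + 79.21 = 84.05
d²(Z, Station 3) = (7.8−8.2)² + (12.7−12.9)² = 0.16 + 0.04 = 0.2
d²(Z, Station 4) = (7.8−16)² + (12.7−14)² = 67.24 + 1.69 = 68.93
d²(Z, Station 5) = (7.8−9.3)² + (12.7−9.2)² = 2.25 + 12.25 = 14.5
d²(Z, Station 6) = (7.8−17.9)² + (12.7−11.6)² = 102.01 + 1.21 = 103.22
Sorted ascending: Station 3, Station 5, Station 4, … — the second-nearest is Station 5.

Station 5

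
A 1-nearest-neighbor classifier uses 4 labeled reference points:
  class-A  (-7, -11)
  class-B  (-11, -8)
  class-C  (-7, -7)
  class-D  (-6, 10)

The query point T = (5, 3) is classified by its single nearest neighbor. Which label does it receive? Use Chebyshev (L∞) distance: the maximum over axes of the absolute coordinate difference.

class-D

d(T, class-A) = max(12, 14) = 14
d(T, class-B) = max(16, 11) = 16
d(T, class-C) = max(12, 10) = 12
d(T, class-D) = max(11, 7) = 11
Minimum is at class-D.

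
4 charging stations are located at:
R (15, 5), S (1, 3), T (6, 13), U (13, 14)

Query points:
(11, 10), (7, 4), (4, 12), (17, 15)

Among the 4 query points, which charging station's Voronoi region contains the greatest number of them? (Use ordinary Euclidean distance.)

(11, 10) — d² to each: R:41, S:149, T:34, U:20 → nearest is U
(7, 4) — d² to each: R:65, S:37, T:82, U:136 → nearest is S
(4, 12) — d² to each: R:170, S:90, T:5, U:85 → nearest is T
(17, 15) — d² to each: R:104, S:400, T:125, U:17 → nearest is U
Tally — S:1, T:1, U:2. U captures the most (2).

U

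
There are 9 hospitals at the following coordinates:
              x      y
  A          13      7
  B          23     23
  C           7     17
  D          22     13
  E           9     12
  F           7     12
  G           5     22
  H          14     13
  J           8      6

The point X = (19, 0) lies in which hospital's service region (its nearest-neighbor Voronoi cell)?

Squared Euclidean distances:
|XA|² = (19−13)² + (0−7)² = 36 + 49 = 85
|XB|² = (19−23)² + (0−23)² = 16 + 529 = 545
|XC|² = (19−7)² + (0−17)² = 144 + 289 = 433
|XD|² = (19−22)² + (0−13)² = 9 + 169 = 178
|XE|² = (19−9)² + (0−12)² = 100 + 144 = 244
|XF|² = (19−7)² + (0−12)² = 144 + 144 = 288
|XG|² = (19−5)² + (0−22)² = 196 + 484 = 680
|XH|² = (19−14)² + (0−13)² = 25 + 169 = 194
|XJ|² = (19−8)² + (0−6)² = 121 + 36 = 157
Minimum is at A.

A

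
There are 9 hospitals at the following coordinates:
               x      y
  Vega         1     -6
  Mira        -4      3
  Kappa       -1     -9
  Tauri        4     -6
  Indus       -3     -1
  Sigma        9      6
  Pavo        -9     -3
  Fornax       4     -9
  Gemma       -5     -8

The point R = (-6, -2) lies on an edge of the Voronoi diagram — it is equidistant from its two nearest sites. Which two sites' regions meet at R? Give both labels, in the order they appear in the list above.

Squared distances from R to each site:
d²(R, Vega) = 49 + 16 = 65
d²(R, Mira) = 4 + 25 = 29
d²(R, Kappa) = 25 + 49 = 74
d²(R, Tauri) = 100 + 16 = 116
d²(R, Indus) = 9 + 1 = 10
d²(R, Sigma) = 225 + 64 = 289
d²(R, Pavo) = 9 + 1 = 10
d²(R, Fornax) = 100 + 49 = 149
d²(R, Gemma) = 1 + 36 = 37
R is equidistant from Indus and Pavo (both at squared distance 10), and every other site is strictly farther — so R lies on the Indus–Pavo Voronoi edge.

Indus and Pavo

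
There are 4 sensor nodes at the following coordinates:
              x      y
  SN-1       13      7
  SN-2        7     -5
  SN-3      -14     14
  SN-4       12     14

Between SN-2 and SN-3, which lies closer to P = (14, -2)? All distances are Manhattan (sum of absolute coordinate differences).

SN-2

d(P, SN-2) = |14−7| + |-2−(-5)| = 7 + 3 = 10
d(P, SN-3) = |14−(-14)| + |-2−14| = 28 + 16 = 44
10 < 44, so SN-2 is closer.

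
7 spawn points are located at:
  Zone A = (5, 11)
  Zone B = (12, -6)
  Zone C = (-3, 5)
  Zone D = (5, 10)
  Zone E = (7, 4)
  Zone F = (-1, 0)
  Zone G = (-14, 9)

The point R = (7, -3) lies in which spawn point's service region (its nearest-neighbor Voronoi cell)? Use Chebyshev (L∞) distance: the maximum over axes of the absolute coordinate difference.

d(R, Zone A) = max(2, 14) = 14
d(R, Zone B) = max(5, 3) = 5
d(R, Zone C) = max(10, 8) = 10
d(R, Zone D) = max(2, 13) = 13
d(R, Zone E) = max(0, 7) = 7
d(R, Zone F) = max(8, 3) = 8
d(R, Zone G) = max(21, 12) = 21
Minimum is at Zone B.

Zone B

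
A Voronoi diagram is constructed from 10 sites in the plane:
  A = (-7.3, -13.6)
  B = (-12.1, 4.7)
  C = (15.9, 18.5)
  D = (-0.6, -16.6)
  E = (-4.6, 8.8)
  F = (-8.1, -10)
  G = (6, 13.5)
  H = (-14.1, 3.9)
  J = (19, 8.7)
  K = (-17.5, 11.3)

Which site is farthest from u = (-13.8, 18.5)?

D

Compare squared distances (the ordering matches that of the actual distances):
|uA|² = (-13.8−(-7.3))² + (18.5−(-13.6))² = 42.25 + 1030.41 = 1072.66
|uB|² = (-13.8−(-12.1))² + (18.5−4.7)² = 2.89 + 190.44 = 193.33
|uC|² = (-13.8−15.9)² + (18.5−18.5)² = 882.09 + 0 = 882.09
|uD|² = (-13.8−(-0.6))² + (18.5−(-16.6))² = 174.24 + 1232.01 = 1406.25
|uE|² = (-13.8−(-4.6))² + (18.5−8.8)² = 84.64 + 94.09 = 178.73
|uF|² = (-13.8−(-8.1))² + (18.5−(-10))² = 32.49 + 812.25 = 844.74
|uG|² = (-13.8−6)² + (18.5−13.5)² = 392.04 + 25 = 417.04
|uH|² = (-13.8−(-14.1))² + (18.5−3.9)² = 0.09 + 213.16 = 213.25
|uJ|² = (-13.8−19)² + (18.5−8.7)² = 1075.84 + 96.04 = 1171.88
|uK|² = (-13.8−(-17.5))² + (18.5−11.3)² = 13.69 + 51.84 = 65.53
The largest is to D.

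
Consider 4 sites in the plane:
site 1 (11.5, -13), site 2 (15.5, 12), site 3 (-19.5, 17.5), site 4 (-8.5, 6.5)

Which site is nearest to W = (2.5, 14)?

Since √ is increasing, it suffices to compare squared distances:
d²(W, site 1) = (2.5−11.5)² + (14−(-13))² = 81 + 729 = 810
d²(W, site 2) = (2.5−15.5)² + (14−12)² = 169 + 4 = 173
d²(W, site 3) = (2.5−(-19.5))² + (14−17.5)² = 484 + 12.25 = 496.25
d²(W, site 4) = (2.5−(-8.5))² + (14−6.5)² = 121 + 56.25 = 177.25
site 2 is nearest.

site 2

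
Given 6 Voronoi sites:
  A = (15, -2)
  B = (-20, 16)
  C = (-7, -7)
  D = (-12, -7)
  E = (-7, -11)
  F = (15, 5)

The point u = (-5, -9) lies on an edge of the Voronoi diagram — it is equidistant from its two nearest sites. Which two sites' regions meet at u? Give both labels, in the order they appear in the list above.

C and E

Squared distances from u to each site:
|uA|² = (-5−15)² + (-9−(-2))² = 400 + 49 = 449
|uB|² = (-5−(-20))² + (-9−16)² = 225 + 625 = 850
|uC|² = (-5−(-7))² + (-9−(-7))² = 4 + 4 = 8
|uD|² = (-5−(-12))² + (-9−(-7))² = 49 + 4 = 53
|uE|² = (-5−(-7))² + (-9−(-11))² = 4 + 4 = 8
|uF|² = (-5−15)² + (-9−5)² = 400 + 196 = 596
u is equidistant from C and E (both at squared distance 8), and every other site is strictly farther — so u lies on the C–E Voronoi edge.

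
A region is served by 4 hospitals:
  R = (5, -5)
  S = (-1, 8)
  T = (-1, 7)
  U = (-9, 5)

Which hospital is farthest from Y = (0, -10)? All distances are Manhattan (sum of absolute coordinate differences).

d(Y,R) = |0−5| + |-10−(-5)| = 5 + 5 = 10
d(Y,S) = |0−(-1)| + |-10−8| = 1 + 18 = 19
d(Y,T) = |0−(-1)| + |-10−7| = 1 + 17 = 18
d(Y,U) = |0−(-9)| + |-10−5| = 9 + 15 = 24
The largest is to U.

U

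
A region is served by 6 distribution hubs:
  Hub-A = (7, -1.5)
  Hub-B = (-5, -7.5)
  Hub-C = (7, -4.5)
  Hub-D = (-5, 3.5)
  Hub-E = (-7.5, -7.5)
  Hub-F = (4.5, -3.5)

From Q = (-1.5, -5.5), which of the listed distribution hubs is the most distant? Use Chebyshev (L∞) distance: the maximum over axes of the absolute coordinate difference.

Hub-D

d(Q, Hub-A) = max(8.5, 4) = 8.5
d(Q, Hub-B) = max(3.5, 2) = 3.5
d(Q, Hub-C) = max(8.5, 1) = 8.5
d(Q, Hub-D) = max(3.5, 9) = 9
d(Q, Hub-E) = max(6, 2) = 6
d(Q, Hub-F) = max(6, 2) = 6
The largest is to Hub-D.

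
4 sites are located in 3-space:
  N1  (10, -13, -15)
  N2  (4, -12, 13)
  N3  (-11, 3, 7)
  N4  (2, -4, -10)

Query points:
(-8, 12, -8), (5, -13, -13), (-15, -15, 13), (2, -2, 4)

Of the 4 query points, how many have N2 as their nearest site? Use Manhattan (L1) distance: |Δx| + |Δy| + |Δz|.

1

(-8, 12, -8) — d to each: N1:50, N2:57, N3:27, N4:28 → nearest is N3
(5, -13, -13) — d to each: N1:7, N2:28, N3:52, N4:15 → nearest is N1
(-15, -15, 13) — d to each: N1:55, N2:22, N3:28, N4:51 → nearest is N2
(2, -2, 4) — d to each: N1:38, N2:21, N3:21, N4:16 → nearest is N4
1 of the 4 points has N2 as nearest.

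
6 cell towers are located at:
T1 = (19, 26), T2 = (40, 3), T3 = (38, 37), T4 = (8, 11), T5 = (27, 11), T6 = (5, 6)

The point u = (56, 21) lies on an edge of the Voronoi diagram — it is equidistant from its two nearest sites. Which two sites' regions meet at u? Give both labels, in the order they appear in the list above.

Squared distances from u to each site:
|uT1|² = (56−19)² + (21−26)² = 1369 + 25 = 1394
|uT2|² = (56−40)² + (21−3)² = 256 + 324 = 580
|uT3|² = (56−38)² + (21−37)² = 324 + 256 = 580
|uT4|² = (56−8)² + (21−11)² = 2304 + 100 = 2404
|uT5|² = (56−27)² + (21−11)² = 841 + 100 = 941
|uT6|² = (56−5)² + (21−6)² = 2601 + 225 = 2826
u is equidistant from T2 and T3 (both at squared distance 580), and every other site is strictly farther — so u lies on the T2–T3 Voronoi edge.

T2 and T3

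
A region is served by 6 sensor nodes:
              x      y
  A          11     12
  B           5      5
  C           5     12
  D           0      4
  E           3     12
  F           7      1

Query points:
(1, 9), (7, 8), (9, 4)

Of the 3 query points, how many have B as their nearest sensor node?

(1, 9) — d² to each: A:109, B:32, C:25, D:26, E:13, F:100 → nearest is E
(7, 8) — d² to each: A:32, B:13, C:20, D:65, E:32, F:49 → nearest is B
(9, 4) — d² to each: A:68, B:17, C:80, D:81, E:100, F:13 → nearest is F
1 of the 3 points has B as nearest.

1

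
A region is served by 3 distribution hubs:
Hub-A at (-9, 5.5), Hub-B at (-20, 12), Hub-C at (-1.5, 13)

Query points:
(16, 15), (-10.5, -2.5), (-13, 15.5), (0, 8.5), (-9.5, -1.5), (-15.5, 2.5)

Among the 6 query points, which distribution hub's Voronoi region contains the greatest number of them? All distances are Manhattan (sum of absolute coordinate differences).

(16, 15) — d to each: Hub-A:34.5, Hub-B:39, Hub-C:19.5 → nearest is Hub-C
(-10.5, -2.5) — d to each: Hub-A:9.5, Hub-B:24, Hub-C:24.5 → nearest is Hub-A
(-13, 15.5) — d to each: Hub-A:14, Hub-B:10.5, Hub-C:14 → nearest is Hub-B
(0, 8.5) — d to each: Hub-A:12, Hub-B:23.5, Hub-C:6 → nearest is Hub-C
(-9.5, -1.5) — d to each: Hub-A:7.5, Hub-B:24, Hub-C:22.5 → nearest is Hub-A
(-15.5, 2.5) — d to each: Hub-A:9.5, Hub-B:14, Hub-C:24.5 → nearest is Hub-A
Tally — Hub-A:3, Hub-B:1, Hub-C:2. Hub-A captures the most (3).

Hub-A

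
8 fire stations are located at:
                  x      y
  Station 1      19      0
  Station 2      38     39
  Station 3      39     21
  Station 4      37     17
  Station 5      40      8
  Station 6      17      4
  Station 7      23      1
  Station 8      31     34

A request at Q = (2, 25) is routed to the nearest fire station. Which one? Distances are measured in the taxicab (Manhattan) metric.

d(Q, Station 1) = 17 + 25 = 42
d(Q, Station 2) = 36 + 14 = 50
d(Q, Station 3) = 37 + 4 = 41
d(Q, Station 4) = 35 + 8 = 43
d(Q, Station 5) = 38 + 17 = 55
d(Q, Station 6) = 15 + 21 = 36
d(Q, Station 7) = 21 + 24 = 45
d(Q, Station 8) = 29 + 9 = 38
Station 6 is nearest.

Station 6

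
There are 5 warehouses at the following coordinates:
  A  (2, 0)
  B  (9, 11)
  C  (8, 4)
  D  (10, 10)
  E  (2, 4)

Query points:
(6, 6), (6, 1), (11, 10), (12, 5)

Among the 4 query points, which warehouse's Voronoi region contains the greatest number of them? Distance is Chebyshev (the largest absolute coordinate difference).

C

(6, 6) — d to each: A:6, B:5, C:2, D:4, E:4 → nearest is C
(6, 1) — d to each: A:4, B:10, C:3, D:9, E:4 → nearest is C
(11, 10) — d to each: A:10, B:2, C:6, D:1, E:9 → nearest is D
(12, 5) — d to each: A:10, B:6, C:4, D:5, E:10 → nearest is C
Tally — C:3, D:1. C captures the most (3).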